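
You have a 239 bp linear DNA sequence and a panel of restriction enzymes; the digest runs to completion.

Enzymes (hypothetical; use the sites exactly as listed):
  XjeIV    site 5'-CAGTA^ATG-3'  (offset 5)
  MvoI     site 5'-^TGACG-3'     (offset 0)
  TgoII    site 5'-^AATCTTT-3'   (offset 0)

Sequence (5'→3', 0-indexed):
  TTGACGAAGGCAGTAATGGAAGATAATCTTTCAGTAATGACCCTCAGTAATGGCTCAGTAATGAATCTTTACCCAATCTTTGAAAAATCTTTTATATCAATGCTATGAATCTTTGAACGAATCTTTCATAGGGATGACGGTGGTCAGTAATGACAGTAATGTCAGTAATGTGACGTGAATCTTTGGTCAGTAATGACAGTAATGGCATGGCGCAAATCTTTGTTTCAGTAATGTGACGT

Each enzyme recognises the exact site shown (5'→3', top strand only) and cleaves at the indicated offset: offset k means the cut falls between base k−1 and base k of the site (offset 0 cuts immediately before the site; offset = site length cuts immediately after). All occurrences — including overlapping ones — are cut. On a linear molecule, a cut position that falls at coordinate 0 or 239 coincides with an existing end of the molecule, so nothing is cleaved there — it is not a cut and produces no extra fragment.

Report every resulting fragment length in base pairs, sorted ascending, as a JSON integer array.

[1,3,3,3,6,7,9,9,9,9,11,11,11,12,12,13,13,14,15,15,15,16,22]

Site scan:
  XjeIV (CAGTAATG, off=5): starts [10, 31, 44, 55, 144, 153, 162, 187, 196, 225] → cuts [15, 36, 49, 60, 149, 158, 167, 192, 201, 230]
  MvoI (TGACG, off=0): starts [1, 134, 170, 233] → cuts [1, 134, 170, 233]
  TgoII (AATCTTT, off=0): starts [24, 63, 74, 85, 107, 119, 177, 214] → cuts [24, 63, 74, 85, 107, 119, 177, 214]

Pooled cuts: [1, 15, 24, 36, 49, 60, 63, 74, 85, 107, 119, 134, 149, 158, 167, 170, 177, 192, 201, 214, 230, 233]

Fragments:
  [0,1): 1 bp
  [1,15): 14 bp
  [15,24): 9 bp
  [24,36): 12 bp
  [36,49): 13 bp
  [49,60): 11 bp
  [60,63): 3 bp
  [63,74): 11 bp
  [74,85): 11 bp
  [85,107): 22 bp
  [107,119): 12 bp
  [119,134): 15 bp
  [134,149): 15 bp
  [149,158): 9 bp
  [158,167): 9 bp
  [167,170): 3 bp
  [170,177): 7 bp
  [177,192): 15 bp
  [192,201): 9 bp
  [201,214): 13 bp
  [214,230): 16 bp
  [230,233): 3 bp
  [233,239): 6 bp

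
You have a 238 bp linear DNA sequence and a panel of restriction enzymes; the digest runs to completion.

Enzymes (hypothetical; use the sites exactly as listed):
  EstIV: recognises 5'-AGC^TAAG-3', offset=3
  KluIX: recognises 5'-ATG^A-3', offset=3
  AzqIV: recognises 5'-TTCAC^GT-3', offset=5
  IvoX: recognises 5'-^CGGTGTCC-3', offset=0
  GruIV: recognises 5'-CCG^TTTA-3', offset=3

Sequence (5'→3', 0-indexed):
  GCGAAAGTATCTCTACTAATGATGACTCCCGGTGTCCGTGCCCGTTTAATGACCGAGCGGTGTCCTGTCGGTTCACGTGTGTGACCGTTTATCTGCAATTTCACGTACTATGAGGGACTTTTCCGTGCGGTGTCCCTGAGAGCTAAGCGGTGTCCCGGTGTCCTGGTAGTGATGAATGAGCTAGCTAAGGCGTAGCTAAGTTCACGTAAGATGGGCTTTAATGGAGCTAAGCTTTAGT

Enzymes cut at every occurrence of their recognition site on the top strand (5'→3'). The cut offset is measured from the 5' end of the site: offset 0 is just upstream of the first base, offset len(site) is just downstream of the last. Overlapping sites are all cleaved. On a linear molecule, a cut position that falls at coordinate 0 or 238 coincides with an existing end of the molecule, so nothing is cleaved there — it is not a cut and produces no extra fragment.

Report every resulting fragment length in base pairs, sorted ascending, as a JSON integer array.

[3,4,4,5,6,7,7,8,8,9,11,11,11,15,15,16,17,19,19,21,22]

Per-enzyme occurrences:
  EstIV AGCTAAG/3: at [140, 182, 193, 224] ⇒ [143, 185, 196, 227]
  KluIX ATGA/3: at [18, 21, 48, 109, 171, 175] ⇒ [21, 24, 51, 112, 174, 178]
  AzqIV TTCACGT/5: at [71, 99, 200] ⇒ [76, 104, 205]
  IvoX CGGTGTCC/0: at [29, 57, 127, 147, 155] ⇒ [29, 57, 127, 147, 155]
  GruIV CCGTTTA/3: at [41, 84] ⇒ [44, 87]

All cut coordinates (distinct, sorted): [21, 24, 29, 44, 51, 57, 76, 87, 104, 112, 127, 143, 147, 155, 174, 178, 185, 196, 205, 227]

Fragments:
  [0,21): 21 bp
  [21,24): 3 bp
  [24,29): 5 bp
  [29,44): 15 bp
  [44,51): 7 bp
  [51,57): 6 bp
  [57,76): 19 bp
  [76,87): 11 bp
  [87,104): 17 bp
  [104,112): 8 bp
  [112,127): 15 bp
  [127,143): 16 bp
  [143,147): 4 bp
  [147,155): 8 bp
  [155,174): 19 bp
  [174,178): 4 bp
  [178,185): 7 bp
  [185,196): 11 bp
  [196,205): 9 bp
  [205,227): 22 bp
  [227,238): 11 bp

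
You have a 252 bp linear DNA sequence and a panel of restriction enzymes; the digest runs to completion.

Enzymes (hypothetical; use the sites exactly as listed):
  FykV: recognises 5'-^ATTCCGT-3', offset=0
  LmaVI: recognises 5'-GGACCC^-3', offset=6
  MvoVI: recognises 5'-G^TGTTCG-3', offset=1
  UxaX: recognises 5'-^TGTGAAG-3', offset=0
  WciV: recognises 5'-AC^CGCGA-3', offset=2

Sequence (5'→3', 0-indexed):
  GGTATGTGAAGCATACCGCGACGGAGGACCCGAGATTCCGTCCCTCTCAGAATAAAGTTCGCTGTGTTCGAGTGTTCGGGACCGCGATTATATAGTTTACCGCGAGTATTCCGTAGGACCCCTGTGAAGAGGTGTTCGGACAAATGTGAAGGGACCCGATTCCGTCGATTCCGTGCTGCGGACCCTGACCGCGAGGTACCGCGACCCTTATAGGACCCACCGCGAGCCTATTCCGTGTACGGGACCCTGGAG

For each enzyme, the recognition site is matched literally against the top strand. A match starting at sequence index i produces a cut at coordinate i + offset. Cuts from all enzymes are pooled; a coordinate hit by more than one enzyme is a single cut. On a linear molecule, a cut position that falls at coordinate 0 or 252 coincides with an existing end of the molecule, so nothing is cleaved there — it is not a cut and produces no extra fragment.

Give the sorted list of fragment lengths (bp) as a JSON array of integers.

[1,1,2,3,4,4,5,7,8,9,9,10,10,10,12,12,13,14,15,18,18,18,19,30]

Scan for sites:
  FykV ATTCCGT/0: at [34, 107, 158, 167, 229] ⇒ [34, 107, 158, 167, 229]
  LmaVI GGACCC/6: at [25, 115, 151, 179, 212, 241] ⇒ [31, 121, 157, 185, 218, 247]
  MvoVI GTGTTCG/1: at [63, 71, 131] ⇒ [64, 72, 132]
  UxaX TGTGAAG/0: at [4, 122, 144] ⇒ [4, 122, 144]
  WciV ACCGCGA/2: at [14, 80, 98, 187, 197, 218] ⇒ [16, 82, 100, 189, 199, 220]

Pooled cuts: [4, 16, 31, 34, 64, 72, 82, 100, 107, 121, 122, 132, 144, 157, 158, 167, 185, 189, 199, 218, 220, 229, 247]

Fragment lengths:
  [0,4): 4 bp
  [4,16): 12 bp
  [16,31): 15 bp
  [31,34): 3 bp
  [34,64): 30 bp
  [64,72): 8 bp
  [72,82): 10 bp
  [82,100): 18 bp
  [100,107): 7 bp
  [107,121): 14 bp
  [121,122): 1 bp
  [122,132): 10 bp
  [132,144): 12 bp
  [144,157): 13 bp
  [157,158): 1 bp
  [158,167): 9 bp
  [167,185): 18 bp
  [185,189): 4 bp
  [189,199): 10 bp
  [199,218): 19 bp
  [218,220): 2 bp
  [220,229): 9 bp
  [229,247): 18 bp
  [247,252): 5 bp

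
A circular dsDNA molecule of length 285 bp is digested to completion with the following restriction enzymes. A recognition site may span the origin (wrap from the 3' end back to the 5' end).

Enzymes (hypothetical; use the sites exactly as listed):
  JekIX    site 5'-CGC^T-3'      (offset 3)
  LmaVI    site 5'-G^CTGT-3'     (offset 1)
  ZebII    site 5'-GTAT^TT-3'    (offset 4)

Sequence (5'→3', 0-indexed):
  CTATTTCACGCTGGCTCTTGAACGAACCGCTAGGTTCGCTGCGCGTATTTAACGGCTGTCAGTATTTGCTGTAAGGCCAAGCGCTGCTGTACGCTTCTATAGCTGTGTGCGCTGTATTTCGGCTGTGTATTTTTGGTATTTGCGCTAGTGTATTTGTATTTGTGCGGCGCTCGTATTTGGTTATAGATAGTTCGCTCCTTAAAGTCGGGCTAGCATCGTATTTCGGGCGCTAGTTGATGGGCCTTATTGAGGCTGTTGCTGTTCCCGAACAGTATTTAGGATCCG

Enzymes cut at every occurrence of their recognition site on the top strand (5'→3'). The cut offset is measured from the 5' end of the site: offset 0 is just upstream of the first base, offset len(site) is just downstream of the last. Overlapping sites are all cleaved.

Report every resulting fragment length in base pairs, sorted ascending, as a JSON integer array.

Per-enzyme occurrences:
  JekIX (CGCT, off=3): starts [8, 27, 36, 81, 91, 109, 142, 167, 192, 227, 283] → cuts [1, 11, 30, 39, 84, 94, 112, 145, 170, 195, 230]
  LmaVI (GCTGT, off=1): starts [54, 67, 85, 101, 110, 121, 251, 257] → cuts [55, 68, 86, 102, 111, 122, 252, 258]
  ZebII (GTATTT, off=4): starts [44, 61, 113, 126, 135, 149, 155, 172, 217, 271] → cuts [48, 65, 117, 130, 139, 153, 159, 176, 221, 275]

Pooled cuts: [1, 11, 30, 39, 48, 55, 65, 68, 84, 86, 94, 102, 111, 112, 117, 122, 130, 139, 145, 153, 159, 170, 176, 195, 221, 230, 252, 258, 275]

Fragments:
  1→11: 10 bp
  11→30: 19 bp
  30→39: 9 bp
  39→48: 9 bp
  48→55: 7 bp
  55→65: 10 bp
  65→68: 3 bp
  68→84: 16 bp
  84→86: 2 bp
  86→94: 8 bp
  94→102: 8 bp
  102→111: 9 bp
  111→112: 1 bp
  112→117: 5 bp
  117→122: 5 bp
  122→130: 8 bp
  130→139: 9 bp
  139→145: 6 bp
  145→153: 8 bp
  153→159: 6 bp
  159→170: 11 bp
  170→176: 6 bp
  176→195: 19 bp
  195→221: 26 bp
  221→230: 9 bp
  230→252: 22 bp
  252→258: 6 bp
  258→275: 17 bp
  275→1 (wrap): 285-275+1 = 11 bp

[1,2,3,5,5,6,6,6,6,7,8,8,8,8,9,9,9,9,9,10,10,11,11,16,17,19,19,22,26]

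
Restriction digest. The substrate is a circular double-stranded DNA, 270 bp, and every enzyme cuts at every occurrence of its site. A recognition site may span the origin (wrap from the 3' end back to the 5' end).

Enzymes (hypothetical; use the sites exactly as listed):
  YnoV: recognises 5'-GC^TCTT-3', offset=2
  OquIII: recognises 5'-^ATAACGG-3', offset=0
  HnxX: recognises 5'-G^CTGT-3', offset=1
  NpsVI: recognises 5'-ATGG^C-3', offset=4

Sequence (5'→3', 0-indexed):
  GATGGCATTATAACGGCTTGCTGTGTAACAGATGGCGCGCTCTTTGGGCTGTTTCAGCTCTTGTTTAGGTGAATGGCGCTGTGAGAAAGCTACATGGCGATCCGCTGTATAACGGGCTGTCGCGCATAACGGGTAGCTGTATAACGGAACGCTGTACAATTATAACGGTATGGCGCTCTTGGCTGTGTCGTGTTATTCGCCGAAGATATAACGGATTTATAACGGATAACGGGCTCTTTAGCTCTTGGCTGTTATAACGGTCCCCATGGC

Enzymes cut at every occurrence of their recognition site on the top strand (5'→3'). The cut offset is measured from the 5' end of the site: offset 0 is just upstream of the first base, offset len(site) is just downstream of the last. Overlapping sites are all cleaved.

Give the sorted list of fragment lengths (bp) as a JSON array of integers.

[2,3,4,4,4,5,5,6,6,6,7,7,8,8,8,9,9,10,10,11,11,11,11,12,15,16,18,19,25]

Scan for sites:
  YnoV (GCTCTT, off=2): starts [38, 56, 174, 232, 240] → cuts [40, 58, 176, 234, 242]
  OquIII (ATAACGG, off=0): starts [9, 108, 125, 140, 161, 207, 218, 225, 253] → cuts [9, 108, 125, 140, 161, 207, 218, 225, 253]
  HnxX (GCTGT, off=1): starts [19, 47, 77, 103, 115, 135, 150, 181, 247] → cuts [20, 48, 78, 104, 116, 136, 151, 182, 248]
  NpsVI (ATGGC, off=4): starts [1, 31, 72, 93, 169, 265] → cuts [5, 35, 76, 97, 173, 269]

Pooled cuts: [5, 9, 20, 35, 40, 48, 58, 76, 78, 97, 104, 108, 116, 125, 136, 140, 151, 161, 173, 176, 182, 207, 218, 225, 234, 242, 248, 253, 269]

Fragments:
  5→9: 4 bp
  9→20: 11 bp
  20→35: 15 bp
  35→40: 5 bp
  40→48: 8 bp
  48→58: 10 bp
  58→76: 18 bp
  76→78: 2 bp
  78→97: 19 bp
  97→104: 7 bp
  104→108: 4 bp
  108→116: 8 bp
  116→125: 9 bp
  125→136: 11 bp
  136→140: 4 bp
  140→151: 11 bp
  151→161: 10 bp
  161→173: 12 bp
  173→176: 3 bp
  176→182: 6 bp
  182→207: 25 bp
  207→218: 11 bp
  218→225: 7 bp
  225→234: 9 bp
  234→242: 8 bp
  242→248: 6 bp
  248→253: 5 bp
  253→269: 16 bp
  269→5 (wrap): 270-269+5 = 6 bp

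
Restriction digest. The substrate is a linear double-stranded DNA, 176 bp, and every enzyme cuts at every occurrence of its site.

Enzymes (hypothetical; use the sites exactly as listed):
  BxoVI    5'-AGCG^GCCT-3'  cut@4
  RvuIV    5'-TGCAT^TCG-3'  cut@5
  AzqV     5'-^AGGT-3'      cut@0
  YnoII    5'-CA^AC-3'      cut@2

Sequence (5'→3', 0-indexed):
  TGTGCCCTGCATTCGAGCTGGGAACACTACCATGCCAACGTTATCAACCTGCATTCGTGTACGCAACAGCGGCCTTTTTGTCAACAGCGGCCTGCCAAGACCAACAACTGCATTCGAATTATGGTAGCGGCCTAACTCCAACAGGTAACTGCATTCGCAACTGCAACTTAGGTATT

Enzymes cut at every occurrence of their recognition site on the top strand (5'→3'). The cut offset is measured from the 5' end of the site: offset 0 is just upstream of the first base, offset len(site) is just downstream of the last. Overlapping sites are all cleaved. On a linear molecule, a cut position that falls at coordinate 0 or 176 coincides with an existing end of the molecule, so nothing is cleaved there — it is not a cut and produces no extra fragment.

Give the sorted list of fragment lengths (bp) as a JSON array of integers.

[2,3,4,5,6,6,6,7,7,8,9,11,11,12,12,12,14,16,25]

Per-enzyme occurrences:
  BxoVI AGCGGCCT/4: at [67, 85, 125] ⇒ [71, 89, 129]
  RvuIV TGCATTCG/5: at [7, 49, 108, 149] ⇒ [12, 54, 113, 154]
  AzqV AGGT/0: at [142, 169] ⇒ [142, 169]
  YnoII CAAC/2: at [35, 44, 63, 81, 101, 104, 138, 157, 163] ⇒ [37, 46, 65, 83, 103, 106, 140, 159, 165]

Pooled cuts: [12, 37, 46, 54, 65, 71, 83, 89, 103, 106, 113, 129, 140, 142, 154, 159, 165, 169]

Fragments:
  [0,12): 12 bp
  [12,37): 25 bp
  [37,46): 9 bp
  [46,54): 8 bp
  [54,65): 11 bp
  [65,71): 6 bp
  [71,83): 12 bp
  [83,89): 6 bp
  [89,103): 14 bp
  [103,106): 3 bp
  [106,113): 7 bp
  [113,129): 16 bp
  [129,140): 11 bp
  [140,142): 2 bp
  [142,154): 12 bp
  [154,159): 5 bp
  [159,165): 6 bp
  [165,169): 4 bp
  [169,176): 7 bp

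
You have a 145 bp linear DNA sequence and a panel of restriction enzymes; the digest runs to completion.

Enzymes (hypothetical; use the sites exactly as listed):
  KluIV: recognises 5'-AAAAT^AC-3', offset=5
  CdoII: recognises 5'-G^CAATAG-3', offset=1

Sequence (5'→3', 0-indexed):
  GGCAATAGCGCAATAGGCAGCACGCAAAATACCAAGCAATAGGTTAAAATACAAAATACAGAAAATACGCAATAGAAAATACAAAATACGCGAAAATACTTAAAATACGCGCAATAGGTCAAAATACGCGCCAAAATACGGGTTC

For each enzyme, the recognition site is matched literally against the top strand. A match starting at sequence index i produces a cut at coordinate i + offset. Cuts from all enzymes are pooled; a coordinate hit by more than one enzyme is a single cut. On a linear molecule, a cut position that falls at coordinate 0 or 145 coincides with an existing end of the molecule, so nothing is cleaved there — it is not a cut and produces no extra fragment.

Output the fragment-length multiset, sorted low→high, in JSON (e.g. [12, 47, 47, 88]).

Site scan:
  KluIV AAAATAC/5: at [25, 45, 52, 61, 75, 82, 92, 101, 120, 132] ⇒ [30, 50, 57, 66, 80, 87, 97, 106, 125, 137]
  CdoII GCAATAG/1: at [1, 9, 35, 68, 110] ⇒ [2, 10, 36, 69, 111]

Pooled cuts: [2, 10, 30, 36, 50, 57, 66, 69, 80, 87, 97, 106, 111, 125, 137]

Fragments:
  [0,2): 2 bp
  [2,10): 8 bp
  [10,30): 20 bp
  [30,36): 6 bp
  [36,50): 14 bp
  [50,57): 7 bp
  [57,66): 9 bp
  [66,69): 3 bp
  [69,80): 11 bp
  [80,87): 7 bp
  [87,97): 10 bp
  [97,106): 9 bp
  [106,111): 5 bp
  [111,125): 14 bp
  [125,137): 12 bp
  [137,145): 8 bp

[2,3,5,6,7,7,8,8,9,9,10,11,12,14,14,20]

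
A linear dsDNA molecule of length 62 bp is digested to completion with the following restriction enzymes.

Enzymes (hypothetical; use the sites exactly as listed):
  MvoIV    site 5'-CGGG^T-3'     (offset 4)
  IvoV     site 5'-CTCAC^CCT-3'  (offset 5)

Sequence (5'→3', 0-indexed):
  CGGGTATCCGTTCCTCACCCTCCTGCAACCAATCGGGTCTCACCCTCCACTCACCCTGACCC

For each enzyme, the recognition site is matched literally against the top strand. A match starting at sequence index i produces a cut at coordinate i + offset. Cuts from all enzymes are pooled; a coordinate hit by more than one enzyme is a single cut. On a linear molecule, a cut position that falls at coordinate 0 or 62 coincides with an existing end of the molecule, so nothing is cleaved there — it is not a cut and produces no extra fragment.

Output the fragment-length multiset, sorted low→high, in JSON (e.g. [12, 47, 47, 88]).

[4,6,8,11,14,19]

Site scan:
  MvoIV (CGGGT, off=4): starts [0, 33] → cuts [4, 37]
  IvoV (CTCACCCT, off=5): starts [13, 38, 49] → cuts [18, 43, 54]

Pooled cuts: [4, 18, 37, 43, 54]

Fragments:
  [0,4): 4 bp
  [4,18): 14 bp
  [18,37): 19 bp
  [37,43): 6 bp
  [43,54): 11 bp
  [54,62): 8 bp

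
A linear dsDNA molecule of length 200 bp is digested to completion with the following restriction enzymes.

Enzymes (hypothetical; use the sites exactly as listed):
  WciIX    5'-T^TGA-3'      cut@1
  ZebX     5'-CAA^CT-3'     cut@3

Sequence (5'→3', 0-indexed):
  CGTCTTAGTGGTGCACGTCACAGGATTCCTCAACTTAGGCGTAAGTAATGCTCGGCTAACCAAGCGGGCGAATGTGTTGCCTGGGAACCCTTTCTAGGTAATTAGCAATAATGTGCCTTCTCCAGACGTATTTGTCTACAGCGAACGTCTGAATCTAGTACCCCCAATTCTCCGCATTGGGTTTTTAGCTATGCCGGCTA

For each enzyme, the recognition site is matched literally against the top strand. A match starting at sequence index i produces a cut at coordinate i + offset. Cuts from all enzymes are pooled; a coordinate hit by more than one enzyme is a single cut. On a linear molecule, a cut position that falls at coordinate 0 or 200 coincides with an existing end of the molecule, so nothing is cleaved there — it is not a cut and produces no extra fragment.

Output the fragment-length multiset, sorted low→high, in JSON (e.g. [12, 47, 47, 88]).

[33,167]

Scan for sites:
  WciIX (TTGA, off=1): no sites
  ZebX (CAACT, off=3): starts [30] → cuts [33]

All cut coordinates (distinct, sorted): [33]

Fragment lengths:
  [0,33): 33 bp
  [33,200): 167 bp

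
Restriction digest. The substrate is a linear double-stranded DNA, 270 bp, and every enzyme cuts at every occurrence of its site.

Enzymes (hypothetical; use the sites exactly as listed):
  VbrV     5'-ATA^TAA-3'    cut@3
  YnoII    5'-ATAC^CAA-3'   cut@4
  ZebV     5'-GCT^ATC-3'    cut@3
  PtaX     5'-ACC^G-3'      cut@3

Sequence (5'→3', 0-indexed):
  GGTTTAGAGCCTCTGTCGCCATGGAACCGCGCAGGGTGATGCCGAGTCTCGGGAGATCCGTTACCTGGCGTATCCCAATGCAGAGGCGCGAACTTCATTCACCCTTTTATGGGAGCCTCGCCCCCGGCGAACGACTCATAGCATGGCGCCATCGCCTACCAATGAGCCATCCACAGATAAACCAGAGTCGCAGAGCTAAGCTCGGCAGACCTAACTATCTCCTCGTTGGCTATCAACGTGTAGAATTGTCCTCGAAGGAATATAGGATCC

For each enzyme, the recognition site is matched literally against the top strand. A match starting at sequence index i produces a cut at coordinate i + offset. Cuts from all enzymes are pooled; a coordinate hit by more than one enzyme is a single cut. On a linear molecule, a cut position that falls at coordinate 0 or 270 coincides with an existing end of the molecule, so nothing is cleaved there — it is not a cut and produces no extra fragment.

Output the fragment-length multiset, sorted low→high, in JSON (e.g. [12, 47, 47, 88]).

[28,39,203]

Scan for sites:
  VbrV (ATATAA, off=3): no sites
  YnoII (ATACCAA, off=4): no sites
  ZebV (GCTATC, off=3): starts [228] → cuts [231]
  PtaX (ACCG, off=3): starts [25] → cuts [28]

All cut coordinates (distinct, sorted): [28, 231]

Fragments:
  [0,28): 28 bp
  [28,231): 203 bp
  [231,270): 39 bp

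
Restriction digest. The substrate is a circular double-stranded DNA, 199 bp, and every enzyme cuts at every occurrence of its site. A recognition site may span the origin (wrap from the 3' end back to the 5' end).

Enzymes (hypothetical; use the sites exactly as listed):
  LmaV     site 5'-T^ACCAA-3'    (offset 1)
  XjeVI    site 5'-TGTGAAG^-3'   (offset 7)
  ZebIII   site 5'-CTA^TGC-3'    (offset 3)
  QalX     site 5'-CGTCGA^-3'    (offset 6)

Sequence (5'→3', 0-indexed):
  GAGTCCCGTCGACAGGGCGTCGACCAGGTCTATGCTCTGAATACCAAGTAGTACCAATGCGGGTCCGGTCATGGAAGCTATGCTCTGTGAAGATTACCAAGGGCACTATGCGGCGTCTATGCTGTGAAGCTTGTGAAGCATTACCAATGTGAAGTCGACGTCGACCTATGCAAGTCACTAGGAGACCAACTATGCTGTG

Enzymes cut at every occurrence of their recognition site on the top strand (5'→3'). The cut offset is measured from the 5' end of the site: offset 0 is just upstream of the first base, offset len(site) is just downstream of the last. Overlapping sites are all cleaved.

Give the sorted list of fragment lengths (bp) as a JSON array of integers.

[3,4,4,9,9,10,10,10,10,11,11,12,12,13,19,24,28]

Scan for sites:
  LmaV (TACCAA, off=1): starts [41, 51, 94, 141] → cuts [42, 52, 95, 142]
  XjeVI (TGTGAAG, off=7): starts [85, 122, 131, 147] → cuts [92, 129, 138, 154]
  ZebIII (CTATGC, off=3): starts [29, 77, 105, 116, 165, 189] → cuts [32, 80, 108, 119, 168, 192]
  QalX (CGTCGA, off=6): starts [6, 17, 158] → cuts [12, 23, 164]

Pooled cuts: [12, 23, 32, 42, 52, 80, 92, 95, 108, 119, 129, 138, 142, 154, 164, 168, 192]

Fragments:
  12→23: 11 bp
  23→32: 9 bp
  32→42: 10 bp
  42→52: 10 bp
  52→80: 28 bp
  80→92: 12 bp
  92→95: 3 bp
  95→108: 13 bp
  108→119: 11 bp
  119→129: 10 bp
  129→138: 9 bp
  138→142: 4 bp
  142→154: 12 bp
  154→164: 10 bp
  164→168: 4 bp
  168→192: 24 bp
  192→12 (wrap): 199-192+12 = 19 bp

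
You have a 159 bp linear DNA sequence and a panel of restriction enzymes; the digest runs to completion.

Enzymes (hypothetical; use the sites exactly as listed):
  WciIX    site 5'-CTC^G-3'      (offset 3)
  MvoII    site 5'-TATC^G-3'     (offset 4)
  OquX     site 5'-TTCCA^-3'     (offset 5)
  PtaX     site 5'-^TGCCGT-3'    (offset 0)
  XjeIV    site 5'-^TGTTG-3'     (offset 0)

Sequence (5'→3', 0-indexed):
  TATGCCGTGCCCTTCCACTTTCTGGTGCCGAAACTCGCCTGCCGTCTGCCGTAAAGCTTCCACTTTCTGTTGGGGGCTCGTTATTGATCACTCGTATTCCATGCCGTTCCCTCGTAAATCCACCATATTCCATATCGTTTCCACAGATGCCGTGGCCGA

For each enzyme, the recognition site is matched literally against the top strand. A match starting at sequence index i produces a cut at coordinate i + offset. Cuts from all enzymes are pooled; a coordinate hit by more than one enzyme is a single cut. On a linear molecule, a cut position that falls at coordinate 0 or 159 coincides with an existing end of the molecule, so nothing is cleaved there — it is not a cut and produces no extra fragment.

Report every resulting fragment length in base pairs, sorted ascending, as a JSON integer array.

[2,3,4,4,5,7,7,8,12,12,12,14,15,16,19,19]

Site scan:
  WciIX CTCG/3: at [33, 76, 90, 110] ⇒ [36, 79, 93, 113]
  MvoII TATCG/4: at [132] ⇒ [136]
  OquX TTCCA/5: at [12, 57, 96, 127, 138] ⇒ [17, 62, 101, 132, 143]
  PtaX TGCCGT/0: at [2, 39, 46, 101, 147] ⇒ [2, 39, 46, 101, 147]
  XjeIV TGTTG/0: at [67] ⇒ [67]

All cut coordinates (distinct, sorted): [2, 17, 36, 39, 46, 62, 67, 79, 93, 101, 113, 132, 136, 143, 147]

Fragments:
  [0,2): 2 bp
  [2,17): 15 bp
  [17,36): 19 bp
  [36,39): 3 bp
  [39,46): 7 bp
  [46,62): 16 bp
  [62,67): 5 bp
  [67,79): 12 bp
  [79,93): 14 bp
  [93,101): 8 bp
  [101,113): 12 bp
  [113,132): 19 bp
  [132,136): 4 bp
  [136,143): 7 bp
  [143,147): 4 bp
  [147,159): 12 bp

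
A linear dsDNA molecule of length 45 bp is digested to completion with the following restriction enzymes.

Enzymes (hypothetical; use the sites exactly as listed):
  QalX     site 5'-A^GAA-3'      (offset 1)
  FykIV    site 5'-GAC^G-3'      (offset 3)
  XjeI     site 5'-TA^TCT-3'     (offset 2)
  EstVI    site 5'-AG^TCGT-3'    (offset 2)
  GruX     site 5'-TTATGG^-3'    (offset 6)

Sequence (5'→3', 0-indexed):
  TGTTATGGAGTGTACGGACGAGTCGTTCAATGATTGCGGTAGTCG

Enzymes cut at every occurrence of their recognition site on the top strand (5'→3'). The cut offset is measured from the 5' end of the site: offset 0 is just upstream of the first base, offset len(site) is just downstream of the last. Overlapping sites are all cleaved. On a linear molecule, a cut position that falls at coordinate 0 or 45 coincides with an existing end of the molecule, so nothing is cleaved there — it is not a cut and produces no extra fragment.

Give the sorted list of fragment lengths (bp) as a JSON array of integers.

[3,8,11,23]

Per-enzyme occurrences:
  QalX (AGAA, off=1): no sites
  FykIV GACG/3: at [16] ⇒ [19]
  XjeI (TATCT, off=2): no sites
  EstVI AGTCGT/2: at [20] ⇒ [22]
  GruX TTATGG/6: at [2] ⇒ [8]

Pooled cuts: [8, 19, 22]

Fragments:
  [0,8): 8 bp
  [8,19): 11 bp
  [19,22): 3 bp
  [22,45): 23 bp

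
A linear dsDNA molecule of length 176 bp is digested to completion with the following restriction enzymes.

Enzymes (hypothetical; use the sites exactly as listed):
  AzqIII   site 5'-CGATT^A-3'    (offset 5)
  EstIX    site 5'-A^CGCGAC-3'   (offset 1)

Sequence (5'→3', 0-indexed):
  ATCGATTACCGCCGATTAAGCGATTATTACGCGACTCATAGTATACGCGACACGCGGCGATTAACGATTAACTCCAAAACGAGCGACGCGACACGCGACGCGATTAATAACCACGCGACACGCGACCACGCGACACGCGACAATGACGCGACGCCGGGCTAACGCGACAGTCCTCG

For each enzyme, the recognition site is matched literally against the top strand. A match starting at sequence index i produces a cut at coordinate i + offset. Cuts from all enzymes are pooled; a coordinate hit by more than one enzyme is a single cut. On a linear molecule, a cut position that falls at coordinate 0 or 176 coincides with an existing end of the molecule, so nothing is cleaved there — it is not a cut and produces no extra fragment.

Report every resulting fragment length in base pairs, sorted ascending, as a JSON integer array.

[4,7,7,7,7,7,8,8,8,10,11,12,14,16,16,17,17]

Site scan:
  AzqIII CGATTA/5: at [2, 12, 20, 57, 64, 100] ⇒ [7, 17, 25, 62, 69, 105]
  EstIX ACGCGAC/1: at [28, 44, 85, 92, 112, 119, 127, 134, 145, 161] ⇒ [29, 45, 86, 93, 113, 120, 128, 135, 146, 162]

All cut coordinates (distinct, sorted): [7, 17, 25, 29, 45, 62, 69, 86, 93, 105, 113, 120, 128, 135, 146, 162]

Fragments:
  [0,7): 7 bp
  [7,17): 10 bp
  [17,25): 8 bp
  [25,29): 4 bp
  [29,45): 16 bp
  [45,62): 17 bp
  [62,69): 7 bp
  [69,86): 17 bp
  [86,93): 7 bp
  [93,105): 12 bp
  [105,113): 8 bp
  [113,120): 7 bp
  [120,128): 8 bp
  [128,135): 7 bp
  [135,146): 11 bp
  [146,162): 16 bp
  [162,176): 14 bp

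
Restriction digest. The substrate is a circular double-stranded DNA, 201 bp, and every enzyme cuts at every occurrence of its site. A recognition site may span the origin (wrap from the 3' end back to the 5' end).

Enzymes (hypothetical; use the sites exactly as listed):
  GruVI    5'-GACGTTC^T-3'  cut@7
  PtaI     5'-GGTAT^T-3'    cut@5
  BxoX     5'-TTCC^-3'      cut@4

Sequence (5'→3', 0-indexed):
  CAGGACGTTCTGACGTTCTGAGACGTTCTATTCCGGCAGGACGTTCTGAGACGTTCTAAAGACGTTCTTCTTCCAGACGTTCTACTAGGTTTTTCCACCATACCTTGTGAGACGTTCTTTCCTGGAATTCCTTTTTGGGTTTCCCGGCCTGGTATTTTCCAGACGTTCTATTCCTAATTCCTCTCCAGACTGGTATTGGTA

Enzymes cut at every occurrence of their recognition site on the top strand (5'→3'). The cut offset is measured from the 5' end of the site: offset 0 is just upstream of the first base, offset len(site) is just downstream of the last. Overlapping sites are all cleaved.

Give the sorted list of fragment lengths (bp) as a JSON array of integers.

[5,5,6,6,7,7,8,8,8,9,10,10,11,11,12,13,14,15,15,21]

Per-enzyme occurrences:
  GruVI (GACGTTCT, off=7): starts [3, 11, 21, 39, 49, 60, 75, 110, 161] → cuts [10, 18, 28, 46, 56, 67, 82, 117, 168]
  PtaI (GGTATT, off=5): starts [150, 191] → cuts [155, 196]
  BxoX (TTCC, off=4): starts [30, 70, 92, 118, 127, 140, 156, 170, 177] → cuts [34, 74, 96, 122, 131, 144, 160, 174, 181]

Pooled cuts: [10, 18, 28, 34, 46, 56, 67, 74, 82, 96, 117, 122, 131, 144, 155, 160, 168, 174, 181, 196]

Fragments:
  10→18: 8 bp
  18→28: 10 bp
  28→34: 6 bp
  34→46: 12 bp
  46→56: 10 bp
  56→67: 11 bp
  67→74: 7 bp
  74→82: 8 bp
  82→96: 14 bp
  96→117: 21 bp
  117→122: 5 bp
  122→131: 9 bp
  131→144: 13 bp
  144→155: 11 bp
  155→160: 5 bp
  160→168: 8 bp
  168→174: 6 bp
  174→181: 7 bp
  181→196: 15 bp
  196→10 (wrap): 201-196+10 = 15 bp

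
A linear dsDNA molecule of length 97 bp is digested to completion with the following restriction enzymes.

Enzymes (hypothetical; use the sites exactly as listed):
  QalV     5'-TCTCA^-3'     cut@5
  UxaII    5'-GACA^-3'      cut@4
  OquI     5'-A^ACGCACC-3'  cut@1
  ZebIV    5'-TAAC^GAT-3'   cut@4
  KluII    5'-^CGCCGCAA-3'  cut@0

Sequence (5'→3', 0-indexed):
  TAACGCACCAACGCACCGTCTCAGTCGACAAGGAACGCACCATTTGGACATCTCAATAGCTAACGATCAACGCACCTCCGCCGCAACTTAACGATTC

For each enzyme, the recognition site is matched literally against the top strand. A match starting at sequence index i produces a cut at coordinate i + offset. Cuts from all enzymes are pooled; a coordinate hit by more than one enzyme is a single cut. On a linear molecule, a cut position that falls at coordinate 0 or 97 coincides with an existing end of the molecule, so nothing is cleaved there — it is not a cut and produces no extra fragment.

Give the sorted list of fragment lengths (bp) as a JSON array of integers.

Per-enzyme occurrences:
  QalV TCTCA/5: at [18, 50] ⇒ [23, 55]
  UxaII GACA/4: at [26, 46] ⇒ [30, 50]
  OquI AACGCACC/1: at [1, 9, 33, 68] ⇒ [2, 10, 34, 69]
  ZebIV TAACGAT/4: at [60, 88] ⇒ [64, 92]
  KluII CGCCGCAA/0: at [78] ⇒ [78]

All cut coordinates (distinct, sorted): [2, 10, 23, 30, 34, 50, 55, 64, 69, 78, 92]

Fragments:
  [0,2): 2 bp
  [2,10): 8 bp
  [10,23): 13 bp
  [23,30): 7 bp
  [30,34): 4 bp
  [34,50): 16 bp
  [50,55): 5 bp
  [55,64): 9 bp
  [64,69): 5 bp
  [69,78): 9 bp
  [78,92): 14 bp
  [92,97): 5 bp

[2,4,5,5,5,7,8,9,9,13,14,16]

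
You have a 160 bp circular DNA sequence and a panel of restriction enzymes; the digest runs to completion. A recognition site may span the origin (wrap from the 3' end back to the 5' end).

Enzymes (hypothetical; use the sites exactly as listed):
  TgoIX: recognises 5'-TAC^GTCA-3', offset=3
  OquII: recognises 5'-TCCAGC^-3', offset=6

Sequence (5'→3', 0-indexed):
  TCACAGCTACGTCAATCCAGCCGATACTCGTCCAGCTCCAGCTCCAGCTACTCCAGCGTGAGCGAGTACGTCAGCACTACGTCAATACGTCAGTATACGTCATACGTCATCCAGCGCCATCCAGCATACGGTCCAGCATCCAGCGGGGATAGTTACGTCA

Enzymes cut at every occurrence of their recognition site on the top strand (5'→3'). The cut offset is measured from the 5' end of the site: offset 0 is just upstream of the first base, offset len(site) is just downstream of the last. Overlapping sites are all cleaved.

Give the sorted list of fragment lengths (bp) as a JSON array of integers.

Scan for sites:
  TgoIX (TACGTCA, off=3): starts [7, 66, 77, 85, 95, 102, 153] → cuts [10, 69, 80, 88, 98, 105, 156]
  OquII (TCCAGC, off=6): starts [15, 30, 36, 42, 51, 109, 119, 131, 138] → cuts [21, 36, 42, 48, 57, 115, 125, 137, 144]

Pooled cuts: [10, 21, 36, 42, 48, 57, 69, 80, 88, 98, 105, 115, 125, 137, 144, 156]

Fragments:
  10→21: 11 bp
  21→36: 15 bp
  36→42: 6 bp
  42→48: 6 bp
  48→57: 9 bp
  57→69: 12 bp
  69→80: 11 bp
  80→88: 8 bp
  88→98: 10 bp
  98→105: 7 bp
  105→115: 10 bp
  115→125: 10 bp
  125→137: 12 bp
  137→144: 7 bp
  144→156: 12 bp
  156→10 (wrap): 160-156+10 = 14 bp

[6,6,7,7,8,9,10,10,10,11,11,12,12,12,14,15]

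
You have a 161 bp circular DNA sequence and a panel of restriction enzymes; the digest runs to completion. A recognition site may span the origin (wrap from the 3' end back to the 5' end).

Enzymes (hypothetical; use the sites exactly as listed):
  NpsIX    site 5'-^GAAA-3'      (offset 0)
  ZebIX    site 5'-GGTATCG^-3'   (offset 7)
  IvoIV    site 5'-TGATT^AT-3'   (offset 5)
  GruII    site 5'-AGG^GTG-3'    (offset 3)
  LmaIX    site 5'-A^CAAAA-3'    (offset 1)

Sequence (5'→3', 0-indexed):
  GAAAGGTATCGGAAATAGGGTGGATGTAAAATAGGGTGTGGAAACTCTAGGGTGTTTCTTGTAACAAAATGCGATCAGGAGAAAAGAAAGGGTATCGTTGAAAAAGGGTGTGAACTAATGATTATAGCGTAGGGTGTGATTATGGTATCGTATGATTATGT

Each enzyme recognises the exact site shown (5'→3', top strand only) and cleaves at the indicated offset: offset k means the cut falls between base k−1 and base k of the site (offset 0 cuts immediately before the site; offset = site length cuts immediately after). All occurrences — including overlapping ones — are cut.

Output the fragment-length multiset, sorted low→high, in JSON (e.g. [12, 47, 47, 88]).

Site scan:
  NpsIX (GAAA, off=0): starts [0, 11, 40, 80, 85, 99] → cuts [0, 11, 40, 80, 85, 99]
  ZebIX (GGTATCG, off=7): starts [4, 90, 143] → cuts [11, 97, 150]
  IvoIV (TGATTAT, off=5): starts [118, 136, 152] → cuts [123, 141, 157]
  GruII (AGGGTG, off=3): starts [16, 32, 48, 104, 130] → cuts [19, 35, 51, 107, 133]
  LmaIX (ACAAAA, off=1): starts [63] → cuts [64]

All cut coordinates (distinct, sorted): [0, 11, 19, 35, 40, 51, 64, 80, 85, 97, 99, 107, 123, 133, 141, 150, 157]

Fragment lengths:
  0→11: 11 bp
  11→19: 8 bp
  19→35: 16 bp
  35→40: 5 bp
  40→51: 11 bp
  51→64: 13 bp
  64→80: 16 bp
  80→85: 5 bp
  85→97: 12 bp
  97→99: 2 bp
  99→107: 8 bp
  107→123: 16 bp
  123→133: 10 bp
  133→141: 8 bp
  141→150: 9 bp
  150→157: 7 bp
  157→0 (wrap): 161-157+0 = 4 bp

[2,4,5,5,7,8,8,8,9,10,11,11,12,13,16,16,16]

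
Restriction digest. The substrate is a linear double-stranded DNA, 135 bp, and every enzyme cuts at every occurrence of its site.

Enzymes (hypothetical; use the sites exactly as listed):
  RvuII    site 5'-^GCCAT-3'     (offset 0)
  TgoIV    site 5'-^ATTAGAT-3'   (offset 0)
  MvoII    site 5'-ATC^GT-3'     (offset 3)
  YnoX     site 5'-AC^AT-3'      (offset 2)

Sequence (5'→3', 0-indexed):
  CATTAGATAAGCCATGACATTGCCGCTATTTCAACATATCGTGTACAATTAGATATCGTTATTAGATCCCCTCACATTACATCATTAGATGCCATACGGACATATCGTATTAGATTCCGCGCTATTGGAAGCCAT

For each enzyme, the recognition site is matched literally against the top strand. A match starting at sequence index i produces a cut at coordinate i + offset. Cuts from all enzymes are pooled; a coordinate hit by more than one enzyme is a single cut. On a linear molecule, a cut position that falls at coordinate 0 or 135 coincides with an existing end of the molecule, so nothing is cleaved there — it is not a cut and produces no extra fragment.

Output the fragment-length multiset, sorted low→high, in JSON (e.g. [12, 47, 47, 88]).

[1,2,3,3,5,5,5,5,7,7,8,9,10,11,15,17,22]

Site scan:
  RvuII GCCAT/0: at [10, 90, 130] ⇒ [10, 90, 130]
  TgoIV ATTAGAT/0: at [1, 47, 60, 83, 108] ⇒ [1, 47, 60, 83, 108]
  MvoII ATCGT/3: at [37, 54, 103] ⇒ [40, 57, 106]
  YnoX ACAT/2: at [16, 33, 73, 78, 99] ⇒ [18, 35, 75, 80, 101]

All cut coordinates (distinct, sorted): [1, 10, 18, 35, 40, 47, 57, 60, 75, 80, 83, 90, 101, 106, 108, 130]

Fragments:
  [0,1): 1 bp
  [1,10): 9 bp
  [10,18): 8 bp
  [18,35): 17 bp
  [35,40): 5 bp
  [40,47): 7 bp
  [47,57): 10 bp
  [57,60): 3 bp
  [60,75): 15 bp
  [75,80): 5 bp
  [80,83): 3 bp
  [83,90): 7 bp
  [90,101): 11 bp
  [101,106): 5 bp
  [106,108): 2 bp
  [108,130): 22 bp
  [130,135): 5 bp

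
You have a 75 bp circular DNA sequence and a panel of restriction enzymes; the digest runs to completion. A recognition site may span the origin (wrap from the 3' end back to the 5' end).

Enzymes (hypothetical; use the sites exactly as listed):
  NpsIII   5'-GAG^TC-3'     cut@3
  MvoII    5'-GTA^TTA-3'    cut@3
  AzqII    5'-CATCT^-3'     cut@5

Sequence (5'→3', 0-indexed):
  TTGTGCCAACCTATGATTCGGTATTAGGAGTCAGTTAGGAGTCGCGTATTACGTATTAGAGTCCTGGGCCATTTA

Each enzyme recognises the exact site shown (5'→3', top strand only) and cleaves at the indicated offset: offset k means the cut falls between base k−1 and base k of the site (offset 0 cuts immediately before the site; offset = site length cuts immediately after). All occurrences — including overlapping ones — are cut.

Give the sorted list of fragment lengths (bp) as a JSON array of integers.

Scan for sites:
  NpsIII (GAGTC, off=3): starts [27, 38, 58] → cuts [30, 41, 61]
  MvoII (GTATTA, off=3): starts [20, 45, 52] → cuts [23, 48, 55]
  AzqII (CATCT, off=5): no sites

All cut coordinates (distinct, sorted): [23, 30, 41, 48, 55, 61]

Fragments:
  23→30: 7 bp
  30→41: 11 bp
  41→48: 7 bp
  48→55: 7 bp
  55→61: 6 bp
  61→23 (wrap): 75-61+23 = 37 bp

[6,7,7,7,11,37]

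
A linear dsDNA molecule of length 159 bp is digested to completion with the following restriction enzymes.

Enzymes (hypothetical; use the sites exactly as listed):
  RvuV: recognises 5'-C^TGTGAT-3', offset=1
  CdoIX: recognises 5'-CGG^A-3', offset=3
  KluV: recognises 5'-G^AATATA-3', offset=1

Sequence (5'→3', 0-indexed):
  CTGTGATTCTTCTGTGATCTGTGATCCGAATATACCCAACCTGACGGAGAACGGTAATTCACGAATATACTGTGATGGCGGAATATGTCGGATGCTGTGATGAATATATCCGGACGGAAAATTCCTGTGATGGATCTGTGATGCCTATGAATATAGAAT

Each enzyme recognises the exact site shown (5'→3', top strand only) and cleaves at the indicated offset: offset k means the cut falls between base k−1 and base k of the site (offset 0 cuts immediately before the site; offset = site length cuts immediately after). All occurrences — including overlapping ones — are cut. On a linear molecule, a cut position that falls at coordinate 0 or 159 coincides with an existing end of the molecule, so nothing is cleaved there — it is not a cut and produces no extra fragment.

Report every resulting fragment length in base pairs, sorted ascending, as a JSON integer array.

[1,4,4,7,7,7,8,9,10,10,11,11,11,11,13,16,19]

Site scan:
  RvuV CTGTGAT/1: at [0, 11, 18, 69, 94, 124, 135] ⇒ [1, 12, 19, 70, 95, 125, 136]
  CdoIX CGGA/3: at [44, 78, 88, 110, 114] ⇒ [47, 81, 91, 113, 117]
  KluV GAATATA/1: at [27, 62, 101, 148] ⇒ [28, 63, 102, 149]

All cut coordinates (distinct, sorted): [1, 12, 19, 28, 47, 63, 70, 81, 91, 95, 102, 113, 117, 125, 136, 149]

Fragment lengths:
  [0,1): 1 bp
  [1,12): 11 bp
  [12,19): 7 bp
  [19,28): 9 bp
  [28,47): 19 bp
  [47,63): 16 bp
  [63,70): 7 bp
  [70,81): 11 bp
  [81,91): 10 bp
  [91,95): 4 bp
  [95,102): 7 bp
  [102,113): 11 bp
  [113,117): 4 bp
  [117,125): 8 bp
  [125,136): 11 bp
  [136,149): 13 bp
  [149,159): 10 bp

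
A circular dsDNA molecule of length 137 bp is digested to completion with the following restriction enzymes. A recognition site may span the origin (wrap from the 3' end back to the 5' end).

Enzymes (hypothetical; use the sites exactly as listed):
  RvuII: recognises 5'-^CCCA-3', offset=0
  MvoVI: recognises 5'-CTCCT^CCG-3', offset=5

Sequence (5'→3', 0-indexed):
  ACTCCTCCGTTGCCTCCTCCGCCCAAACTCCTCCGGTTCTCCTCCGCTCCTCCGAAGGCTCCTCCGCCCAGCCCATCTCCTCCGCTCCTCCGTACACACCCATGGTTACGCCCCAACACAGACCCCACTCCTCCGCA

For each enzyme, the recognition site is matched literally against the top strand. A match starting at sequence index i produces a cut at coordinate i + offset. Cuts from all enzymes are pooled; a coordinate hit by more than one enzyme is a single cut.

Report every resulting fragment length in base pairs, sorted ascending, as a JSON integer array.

Site scan:
  RvuII CCCA/0: at [21, 66, 71, 98, 111, 123] ⇒ [21, 66, 71, 98, 111, 123]
  MvoVI CTCCTCCG/5: at [1, 13, 27, 38, 46, 58, 76, 84, 127] ⇒ [6, 18, 32, 43, 51, 63, 81, 89, 132]

All cut coordinates (distinct, sorted): [6, 18, 21, 32, 43, 51, 63, 66, 71, 81, 89, 98, 111, 123, 132]

Fragment lengths:
  6→18: 12 bp
  18→21: 3 bp
  21→32: 11 bp
  32→43: 11 bp
  43→51: 8 bp
  51→63: 12 bp
  63→66: 3 bp
  66→71: 5 bp
  71→81: 10 bp
  81→89: 8 bp
  89→98: 9 bp
  98→111: 13 bp
  111→123: 12 bp
  123→132: 9 bp
  132→6 (wrap): 137-132+6 = 11 bp

[3,3,5,8,8,9,9,10,11,11,11,12,12,12,13]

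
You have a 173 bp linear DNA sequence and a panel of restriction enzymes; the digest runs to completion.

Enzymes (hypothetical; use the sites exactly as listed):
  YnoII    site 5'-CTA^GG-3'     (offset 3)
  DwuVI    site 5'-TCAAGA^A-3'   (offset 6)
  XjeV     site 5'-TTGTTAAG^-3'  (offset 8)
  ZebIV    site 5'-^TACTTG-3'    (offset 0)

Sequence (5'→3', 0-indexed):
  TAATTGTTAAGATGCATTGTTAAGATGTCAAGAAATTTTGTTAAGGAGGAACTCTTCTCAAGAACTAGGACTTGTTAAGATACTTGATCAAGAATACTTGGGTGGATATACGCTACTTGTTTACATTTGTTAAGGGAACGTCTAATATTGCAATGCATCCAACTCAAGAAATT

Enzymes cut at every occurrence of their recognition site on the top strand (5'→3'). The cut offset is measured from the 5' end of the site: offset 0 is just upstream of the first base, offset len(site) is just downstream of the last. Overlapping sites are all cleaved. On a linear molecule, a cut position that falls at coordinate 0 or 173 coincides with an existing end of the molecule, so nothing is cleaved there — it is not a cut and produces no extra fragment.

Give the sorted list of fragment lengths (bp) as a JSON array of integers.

Scan for sites:
  YnoII CTAGG/3: at [64] ⇒ [67]
  DwuVI TCAAGAA/6: at [27, 57, 87, 163] ⇒ [33, 63, 93, 169]
  XjeV TTGTTAAG/8: at [3, 16, 37, 71, 126] ⇒ [11, 24, 45, 79, 134]
  ZebIV TACTTG/0: at [80, 94, 113] ⇒ [80, 94, 113]

Pooled cuts: [11, 24, 33, 45, 63, 67, 79, 80, 93, 94, 113, 134, 169]

Fragments:
  [0,11): 11 bp
  [11,24): 13 bp
  [24,33): 9 bp
  [33,45): 12 bp
  [45,63): 18 bp
  [63,67): 4 bp
  [67,79): 12 bp
  [79,80): 1 bp
  [80,93): 13 bp
  [93,94): 1 bp
  [94,113): 19 bp
  [113,134): 21 bp
  [134,169): 35 bp
  [169,173): 4 bp

[1,1,4,4,9,11,12,12,13,13,18,19,21,35]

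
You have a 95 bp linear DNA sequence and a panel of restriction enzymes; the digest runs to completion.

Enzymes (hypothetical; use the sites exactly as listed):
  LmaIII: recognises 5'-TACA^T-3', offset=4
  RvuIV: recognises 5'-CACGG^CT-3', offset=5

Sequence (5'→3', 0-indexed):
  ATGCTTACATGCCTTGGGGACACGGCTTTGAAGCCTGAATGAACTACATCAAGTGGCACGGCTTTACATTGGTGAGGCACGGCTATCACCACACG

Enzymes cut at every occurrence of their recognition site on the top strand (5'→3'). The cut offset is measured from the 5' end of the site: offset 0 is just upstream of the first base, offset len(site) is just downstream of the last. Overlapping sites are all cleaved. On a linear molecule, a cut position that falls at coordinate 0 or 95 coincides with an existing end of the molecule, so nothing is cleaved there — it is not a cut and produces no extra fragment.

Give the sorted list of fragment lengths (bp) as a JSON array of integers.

Per-enzyme occurrences:
  LmaIII TACAT/4: at [5, 44, 64] ⇒ [9, 48, 68]
  RvuIV CACGGCT/5: at [20, 56, 77] ⇒ [25, 61, 82]

All cut coordinates (distinct, sorted): [9, 25, 48, 61, 68, 82]

Fragments:
  [0,9): 9 bp
  [9,25): 16 bp
  [25,48): 23 bp
  [48,61): 13 bp
  [61,68): 7 bp
  [68,82): 14 bp
  [82,95): 13 bp

[7,9,13,13,14,16,23]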